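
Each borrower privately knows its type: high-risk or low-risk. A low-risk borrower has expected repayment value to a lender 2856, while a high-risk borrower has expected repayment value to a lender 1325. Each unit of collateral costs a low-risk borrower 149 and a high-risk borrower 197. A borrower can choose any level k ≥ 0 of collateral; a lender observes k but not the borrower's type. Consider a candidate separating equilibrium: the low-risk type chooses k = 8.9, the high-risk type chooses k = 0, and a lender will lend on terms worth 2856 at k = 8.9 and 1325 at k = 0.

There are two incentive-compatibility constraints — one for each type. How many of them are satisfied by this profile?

High-risk type: stay at 0 → 1325; mimic → 2856 − 197 × 8.9 = 1102.7. IC holds (1325 ≥ 1102.7).
Low-risk type: signal → 2856 − 149 × 8.9 = 1529.9; deviate to 0 → 1325. IC holds (1529.9 ≥ 1325).
2 of 2 constraints hold, so this is a separating equilibrium.

2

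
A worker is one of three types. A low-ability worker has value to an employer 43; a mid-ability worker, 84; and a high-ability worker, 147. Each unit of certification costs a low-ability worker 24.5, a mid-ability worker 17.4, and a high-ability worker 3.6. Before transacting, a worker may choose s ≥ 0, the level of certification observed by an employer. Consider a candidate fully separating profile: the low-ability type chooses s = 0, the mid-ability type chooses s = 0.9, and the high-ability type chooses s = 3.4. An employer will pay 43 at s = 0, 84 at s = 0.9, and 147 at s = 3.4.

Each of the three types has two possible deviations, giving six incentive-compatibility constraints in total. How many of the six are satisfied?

3

Mid-ability (own payoff 84 − 17.4×0.9 = 68.34): to s=0 gives 43 → no gain ✓; to s=3.4 gives 147 − 17.4×3.4 = 87.84 → profitable ✗.
High-ability (own payoff 147 − 3.6×3.4 = 134.76): to s=0 gives 43 → no gain ✓; to s=0.9 gives 84 − 3.6×0.9 = 80.76 → no gain ✓.
Low-ability (own payoff 43): to s=0.9 gives 84 − 24.5×0.9 = 61.95 → profitable ✗; to s=3.4 gives 147 − 24.5×3.4 = 63.7 → profitable ✗.
3 of the 6 constraints hold; not an equilibrium.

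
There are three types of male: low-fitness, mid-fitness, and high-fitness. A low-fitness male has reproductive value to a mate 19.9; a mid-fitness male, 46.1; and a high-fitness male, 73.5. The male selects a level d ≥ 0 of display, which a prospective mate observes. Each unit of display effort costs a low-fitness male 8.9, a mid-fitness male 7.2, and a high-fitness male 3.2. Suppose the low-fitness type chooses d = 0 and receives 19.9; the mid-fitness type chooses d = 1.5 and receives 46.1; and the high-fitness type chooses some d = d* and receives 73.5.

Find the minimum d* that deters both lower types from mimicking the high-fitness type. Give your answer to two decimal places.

6.02

Mid-fitness type (on-path payoff 46.1 − 7.2×1.5 = 35.3) won't mimic when 35.3 ≥ 73.5 − 7.2·d*, i.e. d* ≥ 5.31.
Low-fitness type (on-path payoff 19.9) won't mimic when 19.9 ≥ 73.5 − 8.9·d*, i.e. d* ≥ 6.02.
Both must hold, so d* = max(6.02, 5.31) = 6.02. The low-fitness type's constraint binds.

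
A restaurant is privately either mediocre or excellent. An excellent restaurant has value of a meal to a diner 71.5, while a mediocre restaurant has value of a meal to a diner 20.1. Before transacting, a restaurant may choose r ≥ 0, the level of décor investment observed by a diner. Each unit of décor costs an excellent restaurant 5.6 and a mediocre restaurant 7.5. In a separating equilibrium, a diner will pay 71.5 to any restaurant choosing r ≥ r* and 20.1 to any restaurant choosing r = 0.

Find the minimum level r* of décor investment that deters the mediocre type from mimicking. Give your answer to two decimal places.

6.85

A mediocre restaurant choosing r = 0 receives 20.1.
Imitating at r* instead would pay 71.5 at cost 7.5·r*, netting 71.5 − 7.5·r*.
Indifference: 20.1 = 71.5 − 7.5·r*, so r* = (71.5 − 20.1) / 7.5 ≈ 6.85.
This is the mediocre type's binding incentive-compatibility constraint; any r ≥ 6.85 sustains separation on that side.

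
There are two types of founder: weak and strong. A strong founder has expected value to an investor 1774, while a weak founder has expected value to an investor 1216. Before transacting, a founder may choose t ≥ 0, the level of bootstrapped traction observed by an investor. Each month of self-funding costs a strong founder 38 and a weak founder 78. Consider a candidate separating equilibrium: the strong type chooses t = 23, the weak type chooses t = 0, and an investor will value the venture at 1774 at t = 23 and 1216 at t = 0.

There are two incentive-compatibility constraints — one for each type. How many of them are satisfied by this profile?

Strong type: signal → 1774 − 38 × 23 = 900; deviate to 0 → 1216. IC fails (900 < 1216).
Weak type: stay at 0 → 1216; mimic → 1774 − 78 × 23 = -20. IC holds (1216 ≥ -20).
1 of 2 constraints hold, so this profile is not an equilibrium.

1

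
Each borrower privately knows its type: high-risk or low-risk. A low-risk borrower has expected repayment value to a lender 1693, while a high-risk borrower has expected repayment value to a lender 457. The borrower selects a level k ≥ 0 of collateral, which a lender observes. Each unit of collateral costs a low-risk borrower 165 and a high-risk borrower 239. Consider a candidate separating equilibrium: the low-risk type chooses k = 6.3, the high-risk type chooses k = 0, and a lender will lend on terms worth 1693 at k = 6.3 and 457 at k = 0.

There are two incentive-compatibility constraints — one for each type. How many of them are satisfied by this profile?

2

High-risk type: stay at 0 → 457; mimic → 1693 − 239 × 6.3 = 187.3. IC holds (457 ≥ 187.3).
Low-risk type: signal → 1693 − 165 × 6.3 = 653.5; deviate to 0 → 457. IC holds (653.5 ≥ 457).
2 of 2 constraints hold, so this is a separating equilibrium.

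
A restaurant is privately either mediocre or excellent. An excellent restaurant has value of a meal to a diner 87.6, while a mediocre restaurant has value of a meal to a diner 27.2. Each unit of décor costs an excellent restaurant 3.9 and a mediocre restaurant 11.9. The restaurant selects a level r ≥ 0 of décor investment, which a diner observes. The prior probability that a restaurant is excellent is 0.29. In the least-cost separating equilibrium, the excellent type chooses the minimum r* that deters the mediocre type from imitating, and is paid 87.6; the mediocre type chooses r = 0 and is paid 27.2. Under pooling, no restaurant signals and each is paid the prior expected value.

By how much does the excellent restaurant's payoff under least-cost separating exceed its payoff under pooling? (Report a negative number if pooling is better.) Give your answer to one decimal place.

Least-cost separating signal: r* solves 27.2 = 87.6 − 11.9·r*, so r* = (87.6 − 27.2)/11.9 ≈ 5.0756.
Excellent type's separating payoff: 87.6 − 3.9 × r* = 87.6 − 3.9 × (87.6 − 27.2)/11.9 = 87.6 − 235.56/11.9 ≈ 67.805.
Pooling payoff: 0.29 × 87.6 + 0.71 × 27.2 = 44.716.
Difference: 67.805 − 44.716 = 23.089, i.e. 23.1 to one decimal place.
The excellent type prefers to separate.

23.1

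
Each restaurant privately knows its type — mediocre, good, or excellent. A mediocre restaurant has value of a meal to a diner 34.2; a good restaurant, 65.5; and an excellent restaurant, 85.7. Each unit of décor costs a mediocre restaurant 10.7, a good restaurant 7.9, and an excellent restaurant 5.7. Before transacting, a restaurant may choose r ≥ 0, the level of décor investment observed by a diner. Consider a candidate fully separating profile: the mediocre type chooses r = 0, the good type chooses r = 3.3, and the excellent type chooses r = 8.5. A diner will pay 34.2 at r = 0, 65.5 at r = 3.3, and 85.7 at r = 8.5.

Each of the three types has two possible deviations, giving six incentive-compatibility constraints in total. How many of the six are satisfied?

Excellent (own payoff 85.7 − 5.7×8.5 = 37.25): to r=0 gives 34.2 → no gain ✓; to r=3.3 gives 65.5 − 5.7×3.3 = 46.69 → profitable ✗.
Mediocre (own payoff 34.2): to r=3.3 gives 65.5 − 10.7×3.3 = 30.19 → no gain ✓; to r=8.5 gives 85.7 − 10.7×8.5 = -5.25 → no gain ✓.
Good (own payoff 65.5 − 7.9×3.3 = 39.43): to r=0 gives 34.2 → no gain ✓; to r=8.5 gives 85.7 − 7.9×8.5 = 18.55 → no gain ✓.
5 of the 6 constraints hold; not an equilibrium.

5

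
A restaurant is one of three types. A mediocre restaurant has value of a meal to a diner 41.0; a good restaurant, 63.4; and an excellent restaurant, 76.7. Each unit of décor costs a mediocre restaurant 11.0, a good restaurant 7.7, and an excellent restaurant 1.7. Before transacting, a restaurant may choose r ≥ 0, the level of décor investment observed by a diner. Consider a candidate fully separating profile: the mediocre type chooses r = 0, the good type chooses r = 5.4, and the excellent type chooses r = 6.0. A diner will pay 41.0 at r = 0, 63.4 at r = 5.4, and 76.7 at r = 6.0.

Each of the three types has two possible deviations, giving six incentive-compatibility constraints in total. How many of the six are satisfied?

4

Excellent (own payoff 76.7 − 1.7×6.0 = 66.5): to r=0 gives 41.0 → no gain ✓; to r=5.4 gives 63.4 − 1.7×5.4 = 54.22 → no gain ✓.
Good (own payoff 63.4 − 7.7×5.4 = 21.82): to r=0 gives 41.0 → profitable ✗; to r=6.0 gives 76.7 − 7.7×6.0 = 30.5 → profitable ✗.
Mediocre (own payoff 41.0): to r=5.4 gives 63.4 − 11.0×5.4 = 4 → no gain ✓; to r=6.0 gives 76.7 − 11.0×6.0 = 10.7 → no gain ✓.
4 of the 6 constraints hold; not an equilibrium.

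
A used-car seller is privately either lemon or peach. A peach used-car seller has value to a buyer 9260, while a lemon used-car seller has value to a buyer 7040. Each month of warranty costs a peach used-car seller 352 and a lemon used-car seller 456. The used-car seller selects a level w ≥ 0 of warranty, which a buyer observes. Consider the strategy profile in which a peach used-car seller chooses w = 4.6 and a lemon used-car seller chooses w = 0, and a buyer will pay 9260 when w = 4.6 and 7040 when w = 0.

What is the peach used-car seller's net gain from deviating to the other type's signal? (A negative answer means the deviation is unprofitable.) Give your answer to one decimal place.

Playing w = 4.6 the peach used-car seller receives 9260 − 352 × 4.6 = 7640.8.
Deviating to w = 0 yields 7040 instead.
Gain from deviating: 7040 − 7640.8 = -600.8.
The gain is negative, so the peach type's incentive-compatibility constraint is satisfied.

-600.8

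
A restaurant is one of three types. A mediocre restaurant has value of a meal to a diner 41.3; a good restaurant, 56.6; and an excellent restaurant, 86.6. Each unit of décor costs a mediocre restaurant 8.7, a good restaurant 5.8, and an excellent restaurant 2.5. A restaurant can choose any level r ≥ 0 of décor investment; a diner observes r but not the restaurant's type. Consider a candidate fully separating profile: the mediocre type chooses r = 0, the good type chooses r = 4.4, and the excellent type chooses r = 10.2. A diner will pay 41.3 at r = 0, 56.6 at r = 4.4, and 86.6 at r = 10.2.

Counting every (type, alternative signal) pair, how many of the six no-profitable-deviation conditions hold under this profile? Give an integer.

5

Mediocre (own payoff 41.3): to r=4.4 gives 56.6 − 8.7×4.4 = 18.32 → no gain ✓; to r=10.2 gives 86.6 − 8.7×10.2 = -2.14 → no gain ✓.
Excellent (own payoff 86.6 − 2.5×10.2 = 61.1): to r=0 gives 41.3 → no gain ✓; to r=4.4 gives 56.6 − 2.5×4.4 = 45.6 → no gain ✓.
Good (own payoff 56.6 − 5.8×4.4 = 31.08): to r=0 gives 41.3 → profitable ✗; to r=10.2 gives 86.6 − 5.8×10.2 = 27.44 → no gain ✓.
5 of the 6 constraints hold; not an equilibrium.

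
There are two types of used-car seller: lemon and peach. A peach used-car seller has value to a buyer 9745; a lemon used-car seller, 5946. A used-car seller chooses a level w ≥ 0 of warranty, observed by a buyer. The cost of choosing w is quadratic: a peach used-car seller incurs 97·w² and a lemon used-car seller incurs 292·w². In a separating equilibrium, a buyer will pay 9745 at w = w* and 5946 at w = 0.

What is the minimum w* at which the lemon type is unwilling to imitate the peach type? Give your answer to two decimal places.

3.61

The lemon type at w = 0 receives 5946; imitating at w* yields 9745 − 292·w*².
Indifference: 5946 = 9745 − 292·w*², so w*² = (9745 − 5946) / 292 ≈ 13.0103.
w* = √13.0103 ≈ 3.61.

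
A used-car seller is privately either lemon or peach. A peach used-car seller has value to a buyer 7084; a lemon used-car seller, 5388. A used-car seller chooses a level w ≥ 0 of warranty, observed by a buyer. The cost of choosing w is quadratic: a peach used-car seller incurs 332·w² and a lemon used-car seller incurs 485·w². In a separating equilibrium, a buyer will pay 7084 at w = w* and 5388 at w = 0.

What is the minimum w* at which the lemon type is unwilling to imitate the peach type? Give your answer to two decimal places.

The lemon type at w = 0 receives 5388; imitating at w* yields 7084 − 485·w*².
Indifference: 5388 = 7084 − 485·w*², so w*² = (7084 − 5388) / 485 ≈ 3.4969.
w* = √3.4969 ≈ 1.87.

1.87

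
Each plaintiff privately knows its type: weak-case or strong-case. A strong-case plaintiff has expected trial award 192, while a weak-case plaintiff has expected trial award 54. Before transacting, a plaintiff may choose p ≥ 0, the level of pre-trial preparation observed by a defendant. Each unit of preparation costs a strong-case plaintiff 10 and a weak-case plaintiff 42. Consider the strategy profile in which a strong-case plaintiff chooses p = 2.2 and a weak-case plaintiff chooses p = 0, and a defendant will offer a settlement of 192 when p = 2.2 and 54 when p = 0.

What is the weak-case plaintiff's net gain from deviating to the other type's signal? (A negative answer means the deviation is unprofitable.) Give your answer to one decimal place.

45.6

Playing p = 0 the weak-case plaintiff receives 54.
Deviating to p = 2.2 brings payment 192 at cost 42 × 2.2 = 92.4, netting 99.6.
Gain from deviating: 99.6 − 54 = 45.6.
The gain is positive, so the weak-case type's incentive-compatibility constraint is violated — this profile is not a separating equilibrium.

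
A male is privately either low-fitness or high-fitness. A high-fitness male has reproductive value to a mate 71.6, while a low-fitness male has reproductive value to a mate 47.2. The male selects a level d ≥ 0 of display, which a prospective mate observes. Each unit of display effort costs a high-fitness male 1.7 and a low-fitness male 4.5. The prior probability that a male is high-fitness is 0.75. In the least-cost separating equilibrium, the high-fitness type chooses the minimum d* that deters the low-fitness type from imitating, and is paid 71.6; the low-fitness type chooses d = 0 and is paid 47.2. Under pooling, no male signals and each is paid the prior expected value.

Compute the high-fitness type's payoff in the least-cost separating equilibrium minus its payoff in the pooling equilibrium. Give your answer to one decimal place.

Least-cost separating signal: d* solves 47.2 = 71.6 − 4.5·d*, so d* = (71.6 − 47.2)/4.5 ≈ 5.4222.
High-fitness type's separating payoff: 71.6 − 1.7 × d* = 71.6 − 1.7 × (71.6 − 47.2)/4.5 = 71.6 − 41.48/4.5 ≈ 62.382.
Pooling payoff: 0.75 × 71.6 + 0.25 × 47.2 = 65.5.
Difference: 62.382 − 65.5 = -3.118, i.e. -3.1 to one decimal place.
The high-fitness type would prefer the pooling outcome.

-3.1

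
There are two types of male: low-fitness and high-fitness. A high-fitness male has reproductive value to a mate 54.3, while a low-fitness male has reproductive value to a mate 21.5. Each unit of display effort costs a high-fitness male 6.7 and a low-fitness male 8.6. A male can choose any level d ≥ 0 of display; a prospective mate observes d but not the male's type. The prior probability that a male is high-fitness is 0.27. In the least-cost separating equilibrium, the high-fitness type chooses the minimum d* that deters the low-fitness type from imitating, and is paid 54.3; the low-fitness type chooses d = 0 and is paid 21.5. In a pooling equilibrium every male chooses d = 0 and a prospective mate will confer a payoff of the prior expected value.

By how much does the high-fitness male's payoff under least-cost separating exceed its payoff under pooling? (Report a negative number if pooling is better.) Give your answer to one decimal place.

-1.6

Least-cost separating signal: d* solves 21.5 = 54.3 − 8.6·d*, so d* = (54.3 − 21.5)/8.6 ≈ 3.8140.
High-fitness type's separating payoff: 54.3 − 6.7 × d* = 54.3 − 6.7 × (54.3 − 21.5)/8.6 = 54.3 − 219.76/8.6 ≈ 28.747.
Pooling payoff: 0.27 × 54.3 + 0.73 × 21.5 = 30.356.
Difference: 28.747 − 30.356 = -1.609, i.e. -1.6 to one decimal place.
The high-fitness type would prefer the pooling outcome.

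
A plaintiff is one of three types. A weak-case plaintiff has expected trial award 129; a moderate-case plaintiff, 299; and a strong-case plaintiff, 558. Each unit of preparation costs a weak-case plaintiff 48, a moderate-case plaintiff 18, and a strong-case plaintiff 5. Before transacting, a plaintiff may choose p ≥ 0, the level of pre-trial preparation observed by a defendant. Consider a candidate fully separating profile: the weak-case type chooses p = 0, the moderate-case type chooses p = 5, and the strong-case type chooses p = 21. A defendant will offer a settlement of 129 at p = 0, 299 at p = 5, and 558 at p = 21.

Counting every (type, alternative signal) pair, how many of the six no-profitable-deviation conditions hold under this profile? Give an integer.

Weak-case (own payoff 129): to p=5 gives 299 − 48×5 = 59 → no gain ✓; to p=21 gives 558 − 48×21 = -450 → no gain ✓.
Strong-case (own payoff 558 − 5×21 = 453): to p=0 gives 129 → no gain ✓; to p=5 gives 299 − 5×5 = 274 → no gain ✓.
Moderate-case (own payoff 299 − 18×5 = 209): to p=0 gives 129 → no gain ✓; to p=21 gives 558 − 18×21 = 180 → no gain ✓.
6 of the 6 constraints hold; this profile is a separating equilibrium.

6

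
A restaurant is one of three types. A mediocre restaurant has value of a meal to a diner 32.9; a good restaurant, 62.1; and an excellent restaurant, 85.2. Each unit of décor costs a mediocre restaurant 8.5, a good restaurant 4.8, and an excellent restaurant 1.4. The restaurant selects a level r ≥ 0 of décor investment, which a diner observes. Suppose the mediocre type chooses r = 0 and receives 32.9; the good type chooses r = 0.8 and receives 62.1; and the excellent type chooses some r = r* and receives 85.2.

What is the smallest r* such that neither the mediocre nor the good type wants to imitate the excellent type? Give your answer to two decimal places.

6.15

Good type (on-path payoff 62.1 − 4.8×0.8 = 58.26) won't mimic when 58.26 ≥ 85.2 − 4.8·r*, i.e. r* ≥ 5.61.
Mediocre type (on-path payoff 32.9) won't mimic when 32.9 ≥ 85.2 − 8.5·r*, i.e. r* ≥ 6.15.
Both must hold, so r* = max(6.15, 5.61) = 6.15. The mediocre type's constraint binds.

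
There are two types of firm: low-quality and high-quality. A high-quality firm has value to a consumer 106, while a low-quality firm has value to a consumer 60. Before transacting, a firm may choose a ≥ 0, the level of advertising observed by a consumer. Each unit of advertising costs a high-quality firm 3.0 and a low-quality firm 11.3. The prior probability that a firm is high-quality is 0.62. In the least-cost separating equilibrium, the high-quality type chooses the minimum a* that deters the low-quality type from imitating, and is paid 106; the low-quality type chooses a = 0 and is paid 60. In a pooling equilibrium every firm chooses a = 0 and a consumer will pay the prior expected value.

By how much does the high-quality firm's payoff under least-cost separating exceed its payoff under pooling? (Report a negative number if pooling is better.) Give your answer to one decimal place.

Least-cost separating signal: a* solves 60 = 106 − 11.3·a*, so a* = (106 − 60)/11.3 ≈ 4.0708.
High-quality type's separating payoff: 106 − 3.0 × a* = 106 − 3.0 × (106 − 60)/11.3 = 106 − 138/11.3 ≈ 93.788.
Pooling payoff: 0.62 × 106 + 0.38 × 60 = 88.52.
Difference: 93.788 − 88.52 = 5.268, i.e. 5.3 to one decimal place.
The high-quality type prefers to separate.

5.3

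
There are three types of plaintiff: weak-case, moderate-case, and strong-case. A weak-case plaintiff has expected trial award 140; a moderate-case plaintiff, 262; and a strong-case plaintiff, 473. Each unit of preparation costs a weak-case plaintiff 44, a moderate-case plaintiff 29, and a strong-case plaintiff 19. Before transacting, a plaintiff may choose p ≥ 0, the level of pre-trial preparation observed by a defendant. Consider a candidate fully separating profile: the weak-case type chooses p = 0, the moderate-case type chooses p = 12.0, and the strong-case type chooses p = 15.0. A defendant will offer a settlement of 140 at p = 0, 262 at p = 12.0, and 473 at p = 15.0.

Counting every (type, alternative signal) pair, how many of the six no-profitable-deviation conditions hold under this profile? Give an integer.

Strong-case (own payoff 473 − 19×15.0 = 188): to p=0 gives 140 → no gain ✓; to p=12.0 gives 262 − 19×12.0 = 34 → no gain ✓.
Weak-case (own payoff 140): to p=12.0 gives 262 − 44×12.0 = -266 → no gain ✓; to p=15.0 gives 473 − 44×15.0 = -187 → no gain ✓.
Moderate-case (own payoff 262 − 29×12.0 = -86): to p=0 gives 140 → profitable ✗; to p=15.0 gives 473 − 29×15.0 = 38 → profitable ✗.
4 of the 6 constraints hold; not an equilibrium.

4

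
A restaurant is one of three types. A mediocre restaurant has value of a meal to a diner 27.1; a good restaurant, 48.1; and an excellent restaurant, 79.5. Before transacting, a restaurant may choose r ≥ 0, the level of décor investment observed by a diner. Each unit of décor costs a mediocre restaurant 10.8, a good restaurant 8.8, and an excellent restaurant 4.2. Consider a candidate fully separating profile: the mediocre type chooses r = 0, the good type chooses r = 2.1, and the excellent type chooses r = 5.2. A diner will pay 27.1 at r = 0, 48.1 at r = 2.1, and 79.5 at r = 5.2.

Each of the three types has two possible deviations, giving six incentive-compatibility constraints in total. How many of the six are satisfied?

Good (own payoff 48.1 − 8.8×2.1 = 29.62): to r=0 gives 27.1 → no gain ✓; to r=5.2 gives 79.5 − 8.8×5.2 = 33.74 → profitable ✗.
Mediocre (own payoff 27.1): to r=2.1 gives 48.1 − 10.8×2.1 = 25.42 → no gain ✓; to r=5.2 gives 79.5 − 10.8×5.2 = 23.34 → no gain ✓.
Excellent (own payoff 79.5 − 4.2×5.2 = 57.66): to r=0 gives 27.1 → no gain ✓; to r=2.1 gives 48.1 − 4.2×2.1 = 39.28 → no gain ✓.
5 of the 6 constraints hold; not an equilibrium.

5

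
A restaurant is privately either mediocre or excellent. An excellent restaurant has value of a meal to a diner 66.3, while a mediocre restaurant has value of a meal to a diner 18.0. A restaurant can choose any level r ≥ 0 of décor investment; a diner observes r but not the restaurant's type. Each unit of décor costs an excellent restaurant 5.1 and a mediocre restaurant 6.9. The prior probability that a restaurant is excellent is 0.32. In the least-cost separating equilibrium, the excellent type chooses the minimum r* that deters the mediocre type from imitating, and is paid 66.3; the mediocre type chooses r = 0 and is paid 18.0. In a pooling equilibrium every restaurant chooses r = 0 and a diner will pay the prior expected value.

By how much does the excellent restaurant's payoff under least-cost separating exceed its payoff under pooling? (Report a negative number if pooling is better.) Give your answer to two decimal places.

Least-cost separating signal: r* solves 18.0 = 66.3 − 6.9·r*, so r* = (66.3 − 18.0)/6.9 = 7.
Excellent type's separating payoff: 66.3 − 5.1 × r* = 66.3 − 5.1 × (66.3 − 18.0)/6.9 = 66.3 − 246.33/6.9 = 30.6.
Pooling payoff: 0.32 × 66.3 + 0.68 × 18.0 = 33.456.
Difference: 30.6 − 33.456 = -2.856, i.e. -2.86 to two decimal places.
The excellent type would prefer the pooling outcome.

-2.86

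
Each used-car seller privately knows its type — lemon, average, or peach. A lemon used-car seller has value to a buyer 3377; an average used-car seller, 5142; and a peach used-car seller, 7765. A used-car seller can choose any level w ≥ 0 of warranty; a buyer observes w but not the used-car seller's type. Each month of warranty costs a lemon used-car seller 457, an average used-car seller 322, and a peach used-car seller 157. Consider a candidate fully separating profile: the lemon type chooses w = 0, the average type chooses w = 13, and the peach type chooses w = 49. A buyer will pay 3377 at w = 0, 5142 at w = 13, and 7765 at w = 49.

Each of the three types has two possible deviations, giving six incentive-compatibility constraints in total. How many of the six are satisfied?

3

Peach (own payoff 7765 − 157×49 = 72): to w=0 gives 3377 → profitable ✗; to w=13 gives 5142 − 157×13 = 3101 → profitable ✗.
Lemon (own payoff 3377): to w=13 gives 5142 − 457×13 = -799 → no gain ✓; to w=49 gives 7765 − 457×49 = -14628 → no gain ✓.
Average (own payoff 5142 − 322×13 = 956): to w=0 gives 3377 → profitable ✗; to w=49 gives 7765 − 322×49 = -8013 → no gain ✓.
3 of the 6 constraints hold; not an equilibrium.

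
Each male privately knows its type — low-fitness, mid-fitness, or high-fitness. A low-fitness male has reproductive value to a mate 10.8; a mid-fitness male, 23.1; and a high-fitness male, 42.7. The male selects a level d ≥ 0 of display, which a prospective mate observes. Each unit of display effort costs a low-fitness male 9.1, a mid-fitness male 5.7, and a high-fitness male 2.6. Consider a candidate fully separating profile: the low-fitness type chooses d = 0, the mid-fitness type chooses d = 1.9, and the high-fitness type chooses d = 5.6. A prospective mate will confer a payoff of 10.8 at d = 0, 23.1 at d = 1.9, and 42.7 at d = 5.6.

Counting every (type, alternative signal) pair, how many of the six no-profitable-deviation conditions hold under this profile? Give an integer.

Low-fitness (own payoff 10.8): to d=1.9 gives 23.1 − 9.1×1.9 = 5.81 → no gain ✓; to d=5.6 gives 42.7 − 9.1×5.6 = -8.26 → no gain ✓.
High-fitness (own payoff 42.7 − 2.6×5.6 = 28.14): to d=0 gives 10.8 → no gain ✓; to d=1.9 gives 23.1 − 2.6×1.9 = 18.16 → no gain ✓.
Mid-fitness (own payoff 23.1 − 5.7×1.9 = 12.27): to d=0 gives 10.8 → no gain ✓; to d=5.6 gives 42.7 − 5.7×5.6 = 10.78 → no gain ✓.
6 of the 6 constraints hold; this profile is a separating equilibrium.

6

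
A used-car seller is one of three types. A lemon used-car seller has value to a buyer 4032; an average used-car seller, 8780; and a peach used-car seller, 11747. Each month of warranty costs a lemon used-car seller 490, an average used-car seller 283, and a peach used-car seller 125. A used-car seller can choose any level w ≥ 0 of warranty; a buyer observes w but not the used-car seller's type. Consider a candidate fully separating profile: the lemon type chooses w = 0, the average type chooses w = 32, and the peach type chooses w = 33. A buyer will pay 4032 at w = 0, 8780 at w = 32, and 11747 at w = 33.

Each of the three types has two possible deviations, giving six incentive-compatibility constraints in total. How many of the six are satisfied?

Lemon (own payoff 4032): to w=32 gives 8780 − 490×32 = -6900 → no gain ✓; to w=33 gives 11747 − 490×33 = -4423 → no gain ✓.
Peach (own payoff 11747 − 125×33 = 7622): to w=0 gives 4032 → no gain ✓; to w=32 gives 8780 − 125×32 = 4780 → no gain ✓.
Average (own payoff 8780 − 283×32 = -276): to w=0 gives 4032 → profitable ✗; to w=33 gives 11747 − 283×33 = 2408 → profitable ✗.
4 of the 6 constraints hold; not an equilibrium.

4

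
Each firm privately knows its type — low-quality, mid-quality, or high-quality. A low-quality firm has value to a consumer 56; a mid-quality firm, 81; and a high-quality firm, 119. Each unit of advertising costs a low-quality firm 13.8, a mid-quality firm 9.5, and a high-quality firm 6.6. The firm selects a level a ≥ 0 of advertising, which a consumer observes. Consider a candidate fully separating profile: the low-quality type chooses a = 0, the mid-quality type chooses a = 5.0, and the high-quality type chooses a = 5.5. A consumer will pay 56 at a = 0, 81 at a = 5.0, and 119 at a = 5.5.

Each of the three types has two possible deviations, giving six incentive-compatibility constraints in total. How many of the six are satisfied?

4

Mid-quality (own payoff 81 − 9.5×5.0 = 33.5): to a=0 gives 56 → profitable ✗; to a=5.5 gives 119 − 9.5×5.5 = 66.75 → profitable ✗.
Low-quality (own payoff 56): to a=5.0 gives 81 − 13.8×5.0 = 12 → no gain ✓; to a=5.5 gives 119 − 13.8×5.5 = 43.1 → no gain ✓.
High-quality (own payoff 119 − 6.6×5.5 = 82.7): to a=0 gives 56 → no gain ✓; to a=5.0 gives 81 − 6.6×5.0 = 48 → no gain ✓.
4 of the 6 constraints hold; not an equilibrium.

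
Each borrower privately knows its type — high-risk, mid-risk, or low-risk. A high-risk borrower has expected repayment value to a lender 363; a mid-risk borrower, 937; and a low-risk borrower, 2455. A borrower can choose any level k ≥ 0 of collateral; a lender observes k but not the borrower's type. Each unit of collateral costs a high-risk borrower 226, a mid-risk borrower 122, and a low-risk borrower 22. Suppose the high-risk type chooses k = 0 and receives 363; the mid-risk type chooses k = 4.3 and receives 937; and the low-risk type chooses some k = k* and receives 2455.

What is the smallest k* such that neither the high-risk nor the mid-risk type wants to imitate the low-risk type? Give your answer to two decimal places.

Mid-risk type (on-path payoff 937 − 122×4.3 = 412.4) won't mimic when 412.4 ≥ 2455 − 122·k*, i.e. k* ≥ 16.74.
High-risk type (on-path payoff 363) won't mimic when 363 ≥ 2455 − 226·k*, i.e. k* ≥ 9.26.
Both must hold, so k* = max(9.26, 16.74) = 16.74. The mid-risk type's constraint binds.

16.74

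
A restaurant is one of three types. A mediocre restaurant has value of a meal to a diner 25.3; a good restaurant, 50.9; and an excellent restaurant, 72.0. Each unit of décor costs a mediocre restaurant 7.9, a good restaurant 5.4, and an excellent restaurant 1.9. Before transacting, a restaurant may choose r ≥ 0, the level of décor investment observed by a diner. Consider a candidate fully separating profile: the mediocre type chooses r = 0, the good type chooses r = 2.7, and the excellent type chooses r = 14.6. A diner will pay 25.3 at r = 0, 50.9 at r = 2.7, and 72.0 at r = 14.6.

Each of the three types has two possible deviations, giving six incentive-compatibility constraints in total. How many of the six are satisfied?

Mediocre (own payoff 25.3): to r=2.7 gives 50.9 − 7.9×2.7 = 29.57 → profitable ✗; to r=14.6 gives 72.0 − 7.9×14.6 = -43.34 → no gain ✓.
Good (own payoff 50.9 − 5.4×2.7 = 36.32): to r=0 gives 25.3 → no gain ✓; to r=14.6 gives 72.0 − 5.4×14.6 = -6.84 → no gain ✓.
Excellent (own payoff 72.0 − 1.9×14.6 = 44.26): to r=0 gives 25.3 → no gain ✓; to r=2.7 gives 50.9 − 1.9×2.7 = 45.77 → profitable ✗.
4 of the 6 constraints hold; not an equilibrium.

4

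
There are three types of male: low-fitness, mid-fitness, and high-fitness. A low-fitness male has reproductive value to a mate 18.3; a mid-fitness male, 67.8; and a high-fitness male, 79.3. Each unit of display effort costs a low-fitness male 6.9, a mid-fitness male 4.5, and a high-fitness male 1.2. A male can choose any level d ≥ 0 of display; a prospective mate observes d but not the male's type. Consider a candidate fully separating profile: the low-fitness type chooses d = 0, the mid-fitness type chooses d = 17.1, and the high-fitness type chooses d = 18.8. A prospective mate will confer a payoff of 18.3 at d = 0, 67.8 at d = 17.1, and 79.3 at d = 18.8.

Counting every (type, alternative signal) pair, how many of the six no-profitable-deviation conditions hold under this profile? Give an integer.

4

Mid-fitness (own payoff 67.8 − 4.5×17.1 = -9.15): to d=0 gives 18.3 → profitable ✗; to d=18.8 gives 79.3 − 4.5×18.8 = -5.3 → profitable ✗.
High-fitness (own payoff 79.3 − 1.2×18.8 = 56.74): to d=0 gives 18.3 → no gain ✓; to d=17.1 gives 67.8 − 1.2×17.1 = 47.28 → no gain ✓.
Low-fitness (own payoff 18.3): to d=17.1 gives 67.8 − 6.9×17.1 = -50.19 → no gain ✓; to d=18.8 gives 79.3 − 6.9×18.8 = -50.42 → no gain ✓.
4 of the 6 constraints hold; not an equilibrium.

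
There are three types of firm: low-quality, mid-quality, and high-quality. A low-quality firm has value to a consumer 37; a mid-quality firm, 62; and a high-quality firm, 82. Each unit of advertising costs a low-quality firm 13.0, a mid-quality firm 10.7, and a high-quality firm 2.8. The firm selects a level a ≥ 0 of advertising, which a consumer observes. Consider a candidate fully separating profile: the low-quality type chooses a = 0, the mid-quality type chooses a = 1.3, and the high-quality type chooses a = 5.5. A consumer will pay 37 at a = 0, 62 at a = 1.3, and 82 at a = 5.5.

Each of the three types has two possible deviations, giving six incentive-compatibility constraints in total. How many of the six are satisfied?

5

Mid-quality (own payoff 62 − 10.7×1.3 = 48.09): to a=0 gives 37 → no gain ✓; to a=5.5 gives 82 − 10.7×5.5 = 23.15 → no gain ✓.
Low-quality (own payoff 37): to a=1.3 gives 62 − 13.0×1.3 = 45.1 → profitable ✗; to a=5.5 gives 82 − 13.0×5.5 = 10.5 → no gain ✓.
High-quality (own payoff 82 − 2.8×5.5 = 66.6): to a=0 gives 37 → no gain ✓; to a=1.3 gives 62 − 2.8×1.3 = 58.36 → no gain ✓.
5 of the 6 constraints hold; not an equilibrium.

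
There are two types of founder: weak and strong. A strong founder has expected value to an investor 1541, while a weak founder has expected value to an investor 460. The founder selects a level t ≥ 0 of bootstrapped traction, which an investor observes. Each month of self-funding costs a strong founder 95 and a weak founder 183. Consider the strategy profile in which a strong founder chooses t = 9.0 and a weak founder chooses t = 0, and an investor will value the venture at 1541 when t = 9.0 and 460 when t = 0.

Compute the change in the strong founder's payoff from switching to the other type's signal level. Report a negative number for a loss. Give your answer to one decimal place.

Playing t = 9.0 the strong founder receives 1541 − 95 × 9.0 = 686.
Deviating to t = 0 yields 460 instead.
Gain from deviating: 460 − 686 = -226.0.
The gain is negative, so the strong type's incentive-compatibility constraint is satisfied.

-226.0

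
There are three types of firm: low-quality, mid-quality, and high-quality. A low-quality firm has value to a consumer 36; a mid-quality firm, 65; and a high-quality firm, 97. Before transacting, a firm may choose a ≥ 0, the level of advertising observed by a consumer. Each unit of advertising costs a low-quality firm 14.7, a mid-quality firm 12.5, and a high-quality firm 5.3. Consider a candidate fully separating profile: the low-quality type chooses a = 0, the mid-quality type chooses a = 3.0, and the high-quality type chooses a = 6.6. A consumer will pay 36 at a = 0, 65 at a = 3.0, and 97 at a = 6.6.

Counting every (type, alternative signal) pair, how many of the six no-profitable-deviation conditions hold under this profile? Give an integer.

High-quality (own payoff 97 − 5.3×6.6 = 62.02): to a=0 gives 36 → no gain ✓; to a=3.0 gives 65 − 5.3×3.0 = 49.1 → no gain ✓.
Mid-quality (own payoff 65 − 12.5×3.0 = 27.5): to a=0 gives 36 → profitable ✗; to a=6.6 gives 97 − 12.5×6.6 = 14.5 → no gain ✓.
Low-quality (own payoff 36): to a=3.0 gives 65 − 14.7×3.0 = 20.9 → no gain ✓; to a=6.6 gives 97 − 14.7×6.6 = -0.02 → no gain ✓.
5 of the 6 constraints hold; not an equilibrium.

5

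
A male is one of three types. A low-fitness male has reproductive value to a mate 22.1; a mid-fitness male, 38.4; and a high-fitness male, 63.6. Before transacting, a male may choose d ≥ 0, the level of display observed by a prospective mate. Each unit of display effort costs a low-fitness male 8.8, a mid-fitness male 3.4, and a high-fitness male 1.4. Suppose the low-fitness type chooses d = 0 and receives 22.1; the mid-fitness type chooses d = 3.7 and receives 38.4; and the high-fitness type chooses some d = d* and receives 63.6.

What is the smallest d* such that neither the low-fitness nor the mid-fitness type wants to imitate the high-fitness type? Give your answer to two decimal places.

11.11

Mid-fitness type (on-path payoff 38.4 − 3.4×3.7 = 25.82) won't mimic when 25.82 ≥ 63.6 − 3.4·d*, i.e. d* ≥ 11.11.
Low-fitness type (on-path payoff 22.1) won't mimic when 22.1 ≥ 63.6 − 8.8·d*, i.e. d* ≥ 4.72.
Both must hold, so d* = max(4.72, 11.11) = 11.11. The mid-fitness type's constraint binds.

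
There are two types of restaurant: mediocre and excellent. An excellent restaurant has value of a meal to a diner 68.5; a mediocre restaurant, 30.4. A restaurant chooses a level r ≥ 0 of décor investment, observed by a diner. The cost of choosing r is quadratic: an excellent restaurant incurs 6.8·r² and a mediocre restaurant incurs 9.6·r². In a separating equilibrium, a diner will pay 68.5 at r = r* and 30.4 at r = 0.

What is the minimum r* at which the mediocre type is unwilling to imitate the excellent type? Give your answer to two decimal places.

1.99

The mediocre type at r = 0 receives 30.4; imitating at r* yields 68.5 − 9.6·r*².
Indifference: 30.4 = 68.5 − 9.6·r*², so r*² = (68.5 − 30.4) / 9.6 ≈ 3.9688.
r* = √3.9688 ≈ 1.99.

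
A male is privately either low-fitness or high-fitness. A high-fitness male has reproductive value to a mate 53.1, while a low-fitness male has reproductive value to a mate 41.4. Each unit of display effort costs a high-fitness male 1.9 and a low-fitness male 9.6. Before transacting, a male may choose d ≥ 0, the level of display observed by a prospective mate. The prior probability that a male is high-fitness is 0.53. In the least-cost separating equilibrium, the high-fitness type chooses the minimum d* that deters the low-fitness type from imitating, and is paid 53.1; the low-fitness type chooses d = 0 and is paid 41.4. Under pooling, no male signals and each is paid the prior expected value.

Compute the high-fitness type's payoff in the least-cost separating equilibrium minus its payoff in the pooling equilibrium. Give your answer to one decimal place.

3.2

Least-cost separating signal: d* solves 41.4 = 53.1 − 9.6·d*, so d* = (53.1 − 41.4)/9.6 ≈ 1.2188.
High-fitness type's separating payoff: 53.1 − 1.9 × d* = 53.1 − 1.9 × (53.1 − 41.4)/9.6 = 53.1 − 22.23/9.6 ≈ 50.784.
Pooling payoff: 0.53 × 53.1 + 0.47 × 41.4 = 47.601.
Difference: 50.784 − 47.601 = 3.183, i.e. 3.2 to one decimal place.
The high-fitness type prefers to separate.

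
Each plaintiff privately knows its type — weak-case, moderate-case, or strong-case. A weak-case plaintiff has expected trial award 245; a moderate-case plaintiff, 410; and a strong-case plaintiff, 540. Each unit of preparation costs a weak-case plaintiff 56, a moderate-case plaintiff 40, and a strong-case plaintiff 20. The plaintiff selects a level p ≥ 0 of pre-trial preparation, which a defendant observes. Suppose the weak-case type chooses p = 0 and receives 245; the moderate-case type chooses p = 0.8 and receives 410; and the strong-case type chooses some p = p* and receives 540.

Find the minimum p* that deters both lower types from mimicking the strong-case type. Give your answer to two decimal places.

Weak-case type (on-path payoff 245) won't mimic when 245 ≥ 540 − 56·p*, i.e. p* ≥ 5.27.
Moderate-case type (on-path payoff 410 − 40×0.8 = 378) won't mimic when 378 ≥ 540 − 40·p*, i.e. p* ≥ 4.05.
Both must hold, so p* = max(5.27, 4.05) = 5.27. The weak-case type's constraint binds.

5.27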